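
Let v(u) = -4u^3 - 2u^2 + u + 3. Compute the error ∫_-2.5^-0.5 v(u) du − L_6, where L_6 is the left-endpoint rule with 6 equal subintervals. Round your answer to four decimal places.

Exact integral: ∫_-2.5^-0.5 v(u) du ≈ 31.666667.
L_6 ≈ 40.259259.
Error ≈ 31.666667 − 40.259259 ≈ -8.5926.

-8.5926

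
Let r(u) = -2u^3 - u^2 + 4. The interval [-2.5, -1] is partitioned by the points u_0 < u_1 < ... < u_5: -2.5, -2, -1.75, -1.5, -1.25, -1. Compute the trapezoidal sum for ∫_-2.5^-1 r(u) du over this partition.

20.5

Subinterval widths: 0.5, 0.25, 0.25, 0.25, 0.25.
r(-2.5) = 29, r(-2) = 16, r(-1.75) = 11.65625, r(-1.5) = 8.5, r(-1.25) = 6.34375, r(-1) = 5.
On each subinterval the trapezoid contributes (Δu_i/2)·[r(u_{i-1}) + r(u_i)].
Sum = 20.5.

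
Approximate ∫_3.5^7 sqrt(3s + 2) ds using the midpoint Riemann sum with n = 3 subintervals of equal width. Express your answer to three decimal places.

14.697

Δs = (7 − 3.5)/3 = 7/6.
Midpoints: 49/12, 5.25, 77/12.
f(49/12) ≈ 3.775, f(5.25) ≈ 4.213, f(77/12) ≈ 4.610.
Sum = Δs · [f(49/12) + f(5.25) + f(77/12)].
Sum ≈ 14.697.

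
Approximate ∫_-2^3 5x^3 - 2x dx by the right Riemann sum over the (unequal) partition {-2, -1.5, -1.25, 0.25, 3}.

345.36328125

Subinterval widths: 0.5, 0.25, 1.5, 2.75.
Right endpoints: -1.5, -1.25, 0.25, 3.
f(-1.5) = -13.875, f(-1.25) = -7.265625, f(0.25) = -0.421875, f(3) = 129.
Sum = Σ Δx_i · f(x_i).
Sum = 345.36328125.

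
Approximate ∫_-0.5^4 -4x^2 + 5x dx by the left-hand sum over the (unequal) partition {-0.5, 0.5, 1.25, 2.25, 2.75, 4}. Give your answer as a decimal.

Subinterval widths: 1, 0.75, 1, 0.5, 1.25.
Left endpoints: -0.5, 0.5, 1.25, 2.25, 2.75.
f(-0.5) = -3.5, f(0.5) = 1.5, f(1.25) = 0, f(2.25) = -9, f(2.75) = -16.5.
Sum = Σ Δx_i · f(x_i).
Sum = -27.5.

-27.5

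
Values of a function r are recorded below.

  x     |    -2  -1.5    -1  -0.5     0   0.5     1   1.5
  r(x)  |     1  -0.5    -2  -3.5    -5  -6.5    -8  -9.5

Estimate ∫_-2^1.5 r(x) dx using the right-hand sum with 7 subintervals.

Δx = 0.5.
Sum = 0.5·[(-0.5) + (-2) + (-3.5) + (-5) + (-6.5) + (-8) + (-9.5)] = -17.5.

-17.5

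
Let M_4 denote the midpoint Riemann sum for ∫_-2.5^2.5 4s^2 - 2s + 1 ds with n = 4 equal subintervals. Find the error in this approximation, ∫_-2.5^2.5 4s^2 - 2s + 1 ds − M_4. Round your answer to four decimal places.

Exact integral: ∫_-2.5^2.5 f(s) ds ≈ 46.666667.
M_4 = 44.0625.
Error ≈ 46.666667 − 44.0625 ≈ 2.6042.

2.6042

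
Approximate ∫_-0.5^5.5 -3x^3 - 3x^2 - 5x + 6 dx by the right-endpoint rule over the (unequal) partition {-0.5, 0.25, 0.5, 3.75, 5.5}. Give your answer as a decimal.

Subinterval widths: 0.75, 0.25, 3.25, 1.75.
Right endpoints: 0.25, 0.5, 3.75, 5.5.
f(0.25) = 4.515625, f(0.5) = 2.375, f(3.75) = -213.140625, f(5.5) = -611.375.
Sum = Σ Δx_i · f(x_i).
Sum = -1758.6328125.

-1758.6328125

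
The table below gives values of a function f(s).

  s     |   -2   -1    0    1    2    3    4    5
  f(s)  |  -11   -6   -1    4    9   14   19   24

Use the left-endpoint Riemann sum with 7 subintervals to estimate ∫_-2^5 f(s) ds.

Δs = 1.
Sum = 1·[(-11) + (-6) + (-1) + 4 + 9 + 14 + 19] = 28.

28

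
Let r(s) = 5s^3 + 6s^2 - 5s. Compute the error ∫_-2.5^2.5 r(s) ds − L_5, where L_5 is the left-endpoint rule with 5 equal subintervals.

Exact integral: ∫_-2.5^2.5 r(s) ds = 62.5.
L_5 = 1.875.
Error = 62.5 − 1.875 = 60.625.

60.625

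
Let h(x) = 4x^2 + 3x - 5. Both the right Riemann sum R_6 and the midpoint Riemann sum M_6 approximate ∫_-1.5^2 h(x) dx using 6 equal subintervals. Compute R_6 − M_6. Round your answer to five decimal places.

R_6 ≈ 6.1898148.
M_6 ≈ -0.1053241.
R_6 − M_6 ≈ 6.29514.

6.29514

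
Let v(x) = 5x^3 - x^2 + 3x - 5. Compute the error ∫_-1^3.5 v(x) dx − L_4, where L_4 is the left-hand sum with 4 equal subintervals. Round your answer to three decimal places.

107.815

Exact integral: ∫_-1^3.5 v(x) dx = 166.078125.
L_4 ≈ 58.26270.
Error ≈ 166.078125 − 58.26270 ≈ 107.815.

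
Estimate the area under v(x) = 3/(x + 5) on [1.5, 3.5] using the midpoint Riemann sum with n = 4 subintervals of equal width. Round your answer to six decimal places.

0.804485

Δx = (3.5 − 1.5)/4 = 0.5.
Midpoints: 1.75, 2.25, 2.75, 3.25.
v(1.75) = 4/9, v(2.25) = 12/29, v(2.75) = 12/31, v(3.25) = 4/11.
Sum = Δx · [v(1.75) + v(2.25) + v(2.75) + v(3.25)].
Sum ≈ 0.804485.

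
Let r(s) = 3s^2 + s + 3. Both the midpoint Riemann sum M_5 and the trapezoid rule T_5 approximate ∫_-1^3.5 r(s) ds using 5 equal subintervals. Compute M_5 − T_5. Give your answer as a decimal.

-2.73375

M_5 = 62.08875.
T_5 = 64.8225.
M_5 − T_5 = -2.73375.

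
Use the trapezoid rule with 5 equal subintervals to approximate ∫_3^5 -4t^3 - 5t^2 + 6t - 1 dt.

Δt = (5 − 3)/5 = 0.4.
f(3) = -136, f(3.4) = -195.616, f(3.8) = -269.888, f(4.2) = -360.352, f(4.6) = -468.544, f(5) = -596.
T_5 = (Δt/2)·[f(t_0) + 2f(t_1) + ... + 2f(t_{4}) + f(t_5)].
Sum = -664.16.

-664.16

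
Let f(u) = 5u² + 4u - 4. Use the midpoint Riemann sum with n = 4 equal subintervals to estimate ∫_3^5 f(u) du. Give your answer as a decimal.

Δu = (5 − 3)/4 = 0.5.
Midpoints: 3.25, 3.75, 4.25, 4.75.
f(3.25) = 61.8125, f(3.75) = 81.3125, f(4.25) = 103.3125, f(4.75) = 127.8125.
Sum = Δu · [f(3.25) + f(3.75) + f(4.25) + f(4.75)].
Sum = 187.125.

187.125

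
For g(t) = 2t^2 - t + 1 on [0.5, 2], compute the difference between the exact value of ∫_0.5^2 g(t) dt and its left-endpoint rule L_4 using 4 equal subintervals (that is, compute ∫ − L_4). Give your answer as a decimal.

Exact integral: ∫_0.5^2 g(t) dt = 4.875.
L_4 = 3.8203125.
Error = 4.875 − 3.8203125 = 1.0546875.

1.0546875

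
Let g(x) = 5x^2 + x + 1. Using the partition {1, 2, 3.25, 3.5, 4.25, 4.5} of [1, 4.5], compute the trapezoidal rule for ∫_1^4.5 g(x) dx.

166.171875

Subinterval widths: 1, 1.25, 0.25, 0.75, 0.25.
g(1) = 7, g(2) = 23, g(3.25) = 57.0625, g(3.5) = 65.75, g(4.25) = 95.5625, g(4.5) = 106.75.
On each subinterval the trapezoid contributes (Δx_i/2)·[g(x_{i-1}) + g(x_i)].
Sum = 166.171875.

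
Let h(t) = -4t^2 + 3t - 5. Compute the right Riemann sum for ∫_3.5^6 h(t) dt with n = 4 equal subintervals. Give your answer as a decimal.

Δt = (6 − 3.5)/4 = 0.625.
Right endpoints: 4.125, 4.75, 5.375, 6.
h(4.125) = -60.6875, h(4.75) = -81, h(5.375) = -104.4375, h(6) = -131.
Sum = Δt · [h(4.125) + h(4.75) + h(5.375) + h(6)].
Sum = -235.703125.

-235.703125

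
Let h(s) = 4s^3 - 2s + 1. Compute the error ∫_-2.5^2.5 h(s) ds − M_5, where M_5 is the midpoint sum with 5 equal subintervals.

0

Exact integral: ∫_-2.5^2.5 h(s) ds = 5.
M_5 = 5.
Error = 5 − 5 = 0.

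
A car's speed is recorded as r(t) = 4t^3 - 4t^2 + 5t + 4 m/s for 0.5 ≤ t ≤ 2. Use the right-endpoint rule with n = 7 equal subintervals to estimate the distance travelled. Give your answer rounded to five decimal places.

Δt = (2 − 0.5)/7 = 3/14.
Right endpoints: 5/7, 13/14, 8/7, 19/14, 11/7, 25/14, 2.
r(5/7) = 2397/343, r(13/14) = 2880/343, r(8/7) = 3588/343, r(19/14) = 4602/343, r(11/7) = 6003/343, r(25/14) = 7872/343, r(2) = 30.
Sum = Δt · [r(5/7) + r(13/14) + r(8/7) + ...].
Sum ≈ 23.51020.

23.51020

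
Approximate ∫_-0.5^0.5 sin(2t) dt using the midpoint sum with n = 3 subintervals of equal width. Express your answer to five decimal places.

Δt = (0.5 − (-0.5))/3 = 1/3.
Midpoints: -1/3, 0, 1/3.
f(-1/3) ≈ -0.61837, f(0) ≈ 0.00000, f(1/3) ≈ 0.61837.
Sum = Δt · [f(-1/3) + f(0) + f(1/3)].
Sum ≈ 0.00000.

0.00000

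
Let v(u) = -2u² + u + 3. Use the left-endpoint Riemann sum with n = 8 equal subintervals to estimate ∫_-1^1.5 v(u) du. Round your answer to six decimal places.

5.126953

Δu = (1.5 − (-1))/8 = 0.3125.
Left endpoints: -1, -0.6875, -0.375, -0.0625, 0.25, 0.5625, 0.875, 1.1875.
v(-1) = 0, v(-0.6875) = 1.3671875, v(-0.375) = 2.34375, v(-0.0625) = 2.9296875, v(0.25) = 3.125, v(0.5625) = 2.9296875, v(0.875) = 2.34375, v(1.1875) = 1.3671875.
Sum = Δu · [v(-1) + v(-0.6875) + v(-0.375) + ...].
Sum ≈ 5.126953.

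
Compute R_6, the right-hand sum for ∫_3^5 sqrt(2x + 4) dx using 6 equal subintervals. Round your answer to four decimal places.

Δx = (5 − 3)/6 = 1/3.
Right endpoints: 10/3, 11/3, 4, 13/3, 14/3, 5.
f(10/3) ≈ 3.2660, f(11/3) ≈ 3.3665, f(4) ≈ 3.4641, f(13/3) ≈ 3.5590, f(14/3) ≈ 3.6515, f(5) ≈ 3.7417.
Sum = Δx · [f(10/3) + f(11/3) + f(4) + ...].
Sum ≈ 7.0163.

7.0163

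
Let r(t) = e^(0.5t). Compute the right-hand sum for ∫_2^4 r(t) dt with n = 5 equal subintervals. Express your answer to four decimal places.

10.3068

Δt = (4 − 2)/5 = 0.4.
Right endpoints: 2.4, 2.8, 3.2, 3.6, 4.
r(2.4) ≈ 3.3201, r(2.8) ≈ 4.0552, r(3.2) ≈ 4.9530, r(3.6) ≈ 6.0496, r(4) ≈ 7.3891.
Sum = Δt · [r(2.4) + r(2.8) + r(3.2) + r(3.6) + r(4)].
Sum ≈ 10.3068.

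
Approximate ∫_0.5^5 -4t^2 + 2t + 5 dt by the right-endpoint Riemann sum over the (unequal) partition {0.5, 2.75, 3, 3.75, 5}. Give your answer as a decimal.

Subinterval widths: 2.25, 0.25, 0.75, 1.25.
Right endpoints: 2.75, 3, 3.75, 5.
f(2.75) = -19.75, f(3) = -25, f(3.75) = -43.75, f(5) = -85.
Sum = Σ Δt_i · f(t_i).
Sum = -189.75.

-189.75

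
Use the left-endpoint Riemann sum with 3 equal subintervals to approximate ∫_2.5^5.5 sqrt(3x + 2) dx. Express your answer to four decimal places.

Δx = (5.5 − 2.5)/3 = 1.
Left endpoints: 2.5, 3.5, 4.5.
f(2.5) ≈ 3.0822, f(3.5) ≈ 3.5355, f(4.5) ≈ 3.9370.
Sum = Δx · [f(2.5) + f(3.5) + f(4.5)].
Sum ≈ 10.5547.

10.5547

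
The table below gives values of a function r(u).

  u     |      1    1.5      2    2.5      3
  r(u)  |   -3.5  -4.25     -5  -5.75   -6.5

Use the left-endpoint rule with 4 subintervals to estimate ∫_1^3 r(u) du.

Δu = 0.5.
Sum = 0.5·[(-3.5) + (-4.25) + (-5) + (-5.75)] = -9.25.

-9.25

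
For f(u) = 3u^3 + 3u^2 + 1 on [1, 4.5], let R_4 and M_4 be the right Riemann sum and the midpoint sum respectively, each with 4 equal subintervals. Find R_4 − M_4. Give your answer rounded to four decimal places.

R_4 ≈ 556.370117.
M_4 ≈ 394.225098.
R_4 − M_4 ≈ 162.1450.

162.1450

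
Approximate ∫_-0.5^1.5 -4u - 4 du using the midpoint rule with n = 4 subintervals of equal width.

Δu = (1.5 − (-0.5))/4 = 0.5.
Midpoints: -0.25, 0.25, 0.75, 1.25.
f(-0.25) = -3, f(0.25) = -5, f(0.75) = -7, f(1.25) = -9.
Sum = Δu · [f(-0.25) + f(0.25) + f(0.75) + f(1.25)].
Sum = -12.

-12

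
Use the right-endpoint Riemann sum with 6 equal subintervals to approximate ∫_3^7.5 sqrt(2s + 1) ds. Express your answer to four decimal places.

15.6618

Δs = (7.5 − 3)/6 = 0.75.
Right endpoints: 3.75, 4.5, 5.25, 6, 6.75, 7.5.
f(3.75) ≈ 2.9155, f(4.5) ≈ 3.1623, f(5.25) ≈ 3.3912, f(6) ≈ 3.6056, f(6.75) ≈ 3.8079, f(7.5) ≈ 4.0000.
Sum = Δs · [f(3.75) + f(4.5) + f(5.25) + ...].
Sum ≈ 15.6618.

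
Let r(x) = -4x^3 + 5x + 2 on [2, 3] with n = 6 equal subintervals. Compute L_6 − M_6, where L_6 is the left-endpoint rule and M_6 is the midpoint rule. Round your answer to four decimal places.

L_6 ≈ -44.722222.
M_6 ≈ -50.430556.
L_6 − M_6 ≈ 5.7083.

5.7083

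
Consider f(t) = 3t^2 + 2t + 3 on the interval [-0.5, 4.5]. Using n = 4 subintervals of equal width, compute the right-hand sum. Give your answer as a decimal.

Δt = (4.5 − (-0.5))/4 = 1.25.
Right endpoints: 0.75, 2, 3.25, 4.5.
f(0.75) = 6.1875, f(2) = 19, f(3.25) = 41.1875, f(4.5) = 72.75.
Sum = Δt · [f(0.75) + f(2) + f(3.25) + f(4.5)].
Sum = 173.90625.

173.90625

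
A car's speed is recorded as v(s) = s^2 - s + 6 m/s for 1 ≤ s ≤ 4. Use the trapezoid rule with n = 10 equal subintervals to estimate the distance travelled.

Δs = (4 − 1)/10 = 0.3.
v(1) = 6, v(1.3) = 6.39, v(1.6) = 6.96, v(1.9) = 7.71, v(2.2) = 8.64, v(2.5) = 9.75, v(2.8) = 11.04, v(3.1) = 12.51, v(3.4) = 14.16, v(3.7) = 15.99, v(4) = 18.
T_10 = (Δs/2)·[v(s_0) + 2v(s_1) + ... + 2v(s_{9}) + v(s_10)].
Sum = 31.545.

31.545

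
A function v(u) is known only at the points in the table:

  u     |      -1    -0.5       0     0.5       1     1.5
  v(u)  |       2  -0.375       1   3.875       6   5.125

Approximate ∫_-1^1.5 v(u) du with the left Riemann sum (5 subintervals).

Δu = 0.5.
Sum = 0.5·[2 + (-0.375) + 1 + 3.875 + 6] = 6.25.

6.25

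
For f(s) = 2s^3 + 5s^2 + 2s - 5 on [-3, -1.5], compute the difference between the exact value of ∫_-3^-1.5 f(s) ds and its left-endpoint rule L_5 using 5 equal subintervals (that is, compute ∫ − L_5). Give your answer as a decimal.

2.66625

Exact integral: ∫_-3^-1.5 f(s) ds = -12.84375.
L_5 = -15.51.
Error = -12.84375 − (-15.51) = 2.66625.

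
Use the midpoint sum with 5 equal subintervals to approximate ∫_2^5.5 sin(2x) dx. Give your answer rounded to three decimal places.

-0.358

Δx = (5.5 − 2)/5 = 0.7.
Midpoints: 2.35, 3.05, 3.75, 4.45, 5.15.
f(2.35) ≈ -1.000, f(3.05) ≈ -0.182, f(3.75) ≈ 0.938, f(4.45) ≈ 0.501, f(5.15) ≈ -0.768.
Sum = Δx · [f(2.35) + f(3.05) + f(3.75) + f(4.45) + f(5.15)].
Sum ≈ -0.358.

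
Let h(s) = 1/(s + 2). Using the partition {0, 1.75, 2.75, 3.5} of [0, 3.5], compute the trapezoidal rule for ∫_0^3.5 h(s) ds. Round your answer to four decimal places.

Subinterval widths: 1.75, 1, 0.75.
h(0) = 0.5, h(1.75) = 4/15, h(2.75) = 4/19, h(3.5) = 2/11.
On each subinterval the trapezoid contributes (Δs_i/2)·[h(s_{i-1}) + h(s_i)].
Sum ≈ 1.0566.

1.0566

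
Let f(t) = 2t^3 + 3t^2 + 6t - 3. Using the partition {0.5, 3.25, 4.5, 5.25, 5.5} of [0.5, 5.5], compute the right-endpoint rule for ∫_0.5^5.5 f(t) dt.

Subinterval widths: 2.75, 1.25, 0.75, 0.25.
Right endpoints: 3.25, 4.5, 5.25, 5.5.
f(3.25) = 116.84375, f(4.5) = 267, f(5.25) = 400.59375, f(5.5) = 453.5.
Sum = Σ Δt_i · f(t_i).
Sum = 1068.890625.

1068.890625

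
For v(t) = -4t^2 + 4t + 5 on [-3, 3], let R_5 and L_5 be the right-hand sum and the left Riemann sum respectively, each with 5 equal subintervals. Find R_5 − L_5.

R_5 = -33.36.
L_5 = -62.16.
R_5 − L_5 = 28.8.

28.8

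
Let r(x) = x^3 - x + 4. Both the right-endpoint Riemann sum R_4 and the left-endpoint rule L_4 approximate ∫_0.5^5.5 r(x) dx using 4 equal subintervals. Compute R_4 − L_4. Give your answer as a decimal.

R_4 = 346.25.
L_4 = 144.6875.
R_4 − L_4 = 201.5625.

201.5625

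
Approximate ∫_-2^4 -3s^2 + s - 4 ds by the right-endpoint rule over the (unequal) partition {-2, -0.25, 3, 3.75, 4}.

-142.59375

Subinterval widths: 1.75, 3.25, 0.75, 0.25.
Right endpoints: -0.25, 3, 3.75, 4.
f(-0.25) = -4.4375, f(3) = -28, f(3.75) = -42.4375, f(4) = -48.
Sum = Σ Δs_i · f(s_i).
Sum = -142.59375.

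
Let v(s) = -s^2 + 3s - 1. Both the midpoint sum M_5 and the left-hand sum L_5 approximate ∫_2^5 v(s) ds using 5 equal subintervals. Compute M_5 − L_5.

M_5 = -10.41.
L_5 = -7.08.
M_5 − L_5 = -3.33.

-3.33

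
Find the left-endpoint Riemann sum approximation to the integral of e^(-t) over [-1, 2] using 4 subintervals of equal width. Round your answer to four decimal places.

Δt = (2 − (-1))/4 = 0.75.
Left endpoints: -1, -0.25, 0.5, 1.25.
f(-1) ≈ 2.7183, f(-0.25) ≈ 1.2840, f(0.5) ≈ 0.6065, f(1.25) ≈ 0.2865.
Sum = Δt · [f(-1) + f(-0.25) + f(0.5) + f(1.25)].
Sum ≈ 3.6715.

3.6715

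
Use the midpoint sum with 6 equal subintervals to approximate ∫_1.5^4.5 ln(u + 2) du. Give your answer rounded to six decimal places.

4.783414

Δu = (4.5 − 1.5)/6 = 0.5.
Midpoints: 1.75, 2.25, 2.75, 3.25, 3.75, 4.25.
f(1.75) ≈ 1.321756, f(2.25) ≈ 1.446919, f(2.75) ≈ 1.558145, f(3.25) ≈ 1.658228, f(3.75) ≈ 1.749200, f(4.25) ≈ 1.832581.
Sum = Δu · [f(1.75) + f(2.25) + f(2.75) + ...].
Sum ≈ 4.783414.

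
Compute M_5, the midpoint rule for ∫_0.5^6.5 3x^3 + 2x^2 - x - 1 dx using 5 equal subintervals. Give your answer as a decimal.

Δx = (6.5 − 0.5)/5 = 1.2.
Midpoints: 1.1, 2.3, 3.5, 4.7, 5.9.
f(1.1) = 4.313, f(2.3) = 43.781, f(3.5) = 148.625, f(4.7) = 349.949, f(5.9) = 678.857.
Sum = Δx · [f(1.1) + f(2.3) + f(3.5) + f(4.7) + f(5.9)].
Sum = 1470.63.

1470.63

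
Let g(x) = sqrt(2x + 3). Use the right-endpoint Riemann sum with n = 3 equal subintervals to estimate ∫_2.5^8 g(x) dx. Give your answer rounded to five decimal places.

21.43227

Δx = (8 − 2.5)/3 = 11/6.
Right endpoints: 13/3, 37/6, 8.
g(13/3) ≈ 3.41565, g(37/6) ≈ 3.91578, g(8) ≈ 4.35890.
Sum = Δx · [g(13/3) + g(37/6) + g(8)].
Sum ≈ 21.43227.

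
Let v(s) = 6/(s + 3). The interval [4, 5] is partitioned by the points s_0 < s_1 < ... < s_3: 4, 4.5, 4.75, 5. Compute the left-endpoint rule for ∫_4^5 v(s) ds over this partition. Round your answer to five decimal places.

Subinterval widths: 0.5, 0.25, 0.25.
Left endpoints: 4, 4.5, 4.75.
v(4) = 6/7, v(4.5) = 0.8, v(4.75) = 24/31.
Sum = Σ Δs_i · v(s_i).
Sum ≈ 0.82212.

0.82212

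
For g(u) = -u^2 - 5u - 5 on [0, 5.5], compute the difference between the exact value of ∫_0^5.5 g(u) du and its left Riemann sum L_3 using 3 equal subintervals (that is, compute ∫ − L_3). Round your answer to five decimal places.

-49.85648

Exact integral: ∫_0^5.5 g(u) du ≈ -158.5833333.
L_3 ≈ -108.7268519.
Error ≈ -158.5833333 − (-108.7268519) ≈ -49.85648.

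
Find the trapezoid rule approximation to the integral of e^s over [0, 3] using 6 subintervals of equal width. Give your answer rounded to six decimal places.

Δs = (3 − 0)/6 = 0.5.
f(0) ≈ 1.000000, f(0.5) ≈ 1.648721, f(1) ≈ 2.718282, f(1.5) ≈ 4.481689, f(2) ≈ 7.389056, f(2.5) ≈ 12.182494, f(3) ≈ 20.085537.
T_6 = (Δs/2)·[f(s_0) + 2f(s_1) + ... + 2f(s_{5}) + f(s_6)].
Sum ≈ 19.481505.

19.481505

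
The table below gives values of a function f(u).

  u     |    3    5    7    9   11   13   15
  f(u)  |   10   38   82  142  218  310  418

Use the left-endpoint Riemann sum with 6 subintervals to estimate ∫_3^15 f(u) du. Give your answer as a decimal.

Δu = 2.
Sum = 2·[10 + 38 + 82 + 142 + 218 + 310] = 1600.

1600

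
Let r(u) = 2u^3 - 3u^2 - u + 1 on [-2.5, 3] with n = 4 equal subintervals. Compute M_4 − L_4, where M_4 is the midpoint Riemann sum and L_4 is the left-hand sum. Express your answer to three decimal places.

M_4 ≈ -16.23145.
L_4 ≈ -69.28711.
M_4 − L_4 ≈ 53.056.

53.056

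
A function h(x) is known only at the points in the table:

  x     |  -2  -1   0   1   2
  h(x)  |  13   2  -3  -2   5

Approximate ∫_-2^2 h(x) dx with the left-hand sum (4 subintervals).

10

Δx = 1.
Sum = 1·[13 + 2 + (-3) + (-2)] = 10.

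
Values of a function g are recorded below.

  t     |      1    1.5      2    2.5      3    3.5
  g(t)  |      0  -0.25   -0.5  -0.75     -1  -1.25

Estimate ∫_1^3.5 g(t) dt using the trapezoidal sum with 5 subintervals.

Δt = 0.5.
T_5 = (0.5/2)·[0 + 2·(-0.25) + 2·(-0.5) + 2·(-0.75) + 2·(-1) + (-1.25)] = -1.5625.

-1.5625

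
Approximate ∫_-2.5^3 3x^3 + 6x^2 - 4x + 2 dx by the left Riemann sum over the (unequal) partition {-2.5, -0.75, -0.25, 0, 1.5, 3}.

41.41796875

Subinterval widths: 1.75, 0.5, 0.25, 1.5, 1.5.
Left endpoints: -2.5, -0.75, -0.25, 0, 1.5.
f(-2.5) = 2.625, f(-0.75) = 7.109375, f(-0.25) = 3.328125, f(0) = 2, f(1.5) = 19.625.
Sum = Σ Δx_i · f(x_i).
Sum = 41.41796875.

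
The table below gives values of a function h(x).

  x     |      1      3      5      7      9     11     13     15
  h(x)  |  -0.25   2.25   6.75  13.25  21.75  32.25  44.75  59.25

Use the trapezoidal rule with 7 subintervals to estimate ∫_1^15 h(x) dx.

301

Δx = 2.
T_7 = (2/2)·[(-0.25) + 2·2.25 + 2·6.75 + 2·13.25 + 2·21.75 + 2·32.25 + 2·44.75 + 59.25] = 301.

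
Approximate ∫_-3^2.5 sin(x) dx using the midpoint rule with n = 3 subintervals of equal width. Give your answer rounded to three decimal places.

-0.218

Δx = (2.5 − (-3))/3 = 11/6.
Midpoints: -25/12, -0.25, 19/12.
f(-25/12) ≈ -0.872, f(-0.25) ≈ -0.247, f(19/12) ≈ 1.000.
Sum = Δx · [f(-25/12) + f(-0.25) + f(19/12)].
Sum ≈ -0.218.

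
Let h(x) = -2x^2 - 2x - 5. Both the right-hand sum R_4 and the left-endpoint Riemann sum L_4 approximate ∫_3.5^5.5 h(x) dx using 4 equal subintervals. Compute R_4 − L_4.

R_4 = -120.5.
L_4 = -100.5.
R_4 − L_4 = -20.

-20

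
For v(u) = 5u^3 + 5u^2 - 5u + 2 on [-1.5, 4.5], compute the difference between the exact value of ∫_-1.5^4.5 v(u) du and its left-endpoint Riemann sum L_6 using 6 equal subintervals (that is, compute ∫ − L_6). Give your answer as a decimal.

238.75

Exact integral: ∫_-1.5^4.5 v(u) du = 630.75.
L_6 = 392.
Error = 630.75 − 392 = 238.75.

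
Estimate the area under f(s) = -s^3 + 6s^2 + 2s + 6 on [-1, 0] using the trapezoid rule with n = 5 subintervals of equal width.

7.3

Δs = (0 − (-1))/5 = 0.2.
f(-1) = 11, f(-0.8) = 8.752, f(-0.6) = 7.176, f(-0.4) = 6.224, f(-0.2) = 5.848, f(0) = 6.
T_5 = (Δs/2)·[f(s_0) + 2f(s_1) + ... + 2f(s_{4}) + f(s_5)].
Sum = 7.3.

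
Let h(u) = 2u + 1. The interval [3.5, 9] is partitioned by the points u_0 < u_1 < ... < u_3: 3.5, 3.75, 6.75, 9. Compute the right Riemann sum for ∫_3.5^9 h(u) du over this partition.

88.375

Subinterval widths: 0.25, 3, 2.25.
Right endpoints: 3.75, 6.75, 9.
h(3.75) = 8.5, h(6.75) = 14.5, h(9) = 19.
Sum = Σ Δu_i · h(u_i).
Sum = 88.375.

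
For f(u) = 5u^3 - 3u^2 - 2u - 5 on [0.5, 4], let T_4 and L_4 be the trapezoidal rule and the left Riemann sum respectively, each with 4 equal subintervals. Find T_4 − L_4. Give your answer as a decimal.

115.9921875

T_4 ≈ 236.5302734.
L_4 ≈ 120.5380859.
T_4 − L_4 = 115.9921875.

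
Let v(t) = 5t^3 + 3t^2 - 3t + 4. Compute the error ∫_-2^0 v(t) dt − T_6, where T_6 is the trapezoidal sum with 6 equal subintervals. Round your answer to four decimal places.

Exact integral: ∫_-2^0 v(t) dt = 2.
T_6 ≈ 1.555556.
Error ≈ 2 − 1.555556 ≈ 0.4444.

0.4444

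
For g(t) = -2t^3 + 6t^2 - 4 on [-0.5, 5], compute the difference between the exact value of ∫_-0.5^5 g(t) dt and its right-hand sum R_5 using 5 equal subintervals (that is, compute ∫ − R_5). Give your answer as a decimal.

Exact integral: ∫_-0.5^5 g(t) dt = -84.21875.
R_5 = -148.5.
Error = -84.21875 − (-148.5) = 64.28125.

64.28125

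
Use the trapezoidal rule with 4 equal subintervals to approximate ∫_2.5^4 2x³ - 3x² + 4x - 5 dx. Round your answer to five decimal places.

Δx = (4 − 2.5)/4 = 0.375.
f(2.5) = 17.5, f(2.875) = 29.23046875, f(3.25) = 44.96875, f(3.625) = 65.34765625, f(4) = 91.
T_4 = (Δx/2)·[f(x_0) + 2f(x_1) + 2f(x_2) + 2f(x_3) + f(x_4)].
Sum ≈ 72.67383.

72.67383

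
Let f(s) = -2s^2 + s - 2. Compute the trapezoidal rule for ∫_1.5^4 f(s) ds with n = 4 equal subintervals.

Δs = (4 − 1.5)/4 = 0.625.
f(1.5) = -5, f(2.125) = -8.90625, f(2.75) = -14.375, f(3.375) = -21.40625, f(4) = -30.
T_4 = (Δs/2)·[f(s_0) + 2f(s_1) + 2f(s_2) + 2f(s_3) + f(s_4)].
Sum = -38.8671875.

-38.8671875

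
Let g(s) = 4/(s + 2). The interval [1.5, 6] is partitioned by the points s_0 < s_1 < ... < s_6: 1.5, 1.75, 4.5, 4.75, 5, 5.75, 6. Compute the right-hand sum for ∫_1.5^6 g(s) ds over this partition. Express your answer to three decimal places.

Subinterval widths: 0.25, 2.75, 0.25, 0.25, 0.75, 0.25.
Right endpoints: 1.75, 4.5, 4.75, 5, 5.75, 6.
g(1.75) = 16/15, g(4.5) = 8/13, g(4.75) = 16/27, g(5) = 4/7, g(5.75) = 16/31, g(6) = 0.5.
Sum = Σ Δs_i · g(s_i).
Sum ≈ 2.762.

2.762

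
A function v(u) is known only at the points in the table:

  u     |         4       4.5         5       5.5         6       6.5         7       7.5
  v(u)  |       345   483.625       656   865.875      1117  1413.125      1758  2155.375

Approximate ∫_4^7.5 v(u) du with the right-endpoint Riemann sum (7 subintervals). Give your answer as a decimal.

Δu = 0.5.
Sum = 0.5·[483.625 + 656 + 865.875 + 1117 + 1413.125 + 1758 + 2155.375] = 4224.5.

4224.5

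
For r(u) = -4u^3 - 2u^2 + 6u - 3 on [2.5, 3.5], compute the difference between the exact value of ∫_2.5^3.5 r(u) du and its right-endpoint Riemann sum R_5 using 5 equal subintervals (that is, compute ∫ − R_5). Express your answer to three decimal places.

Exact integral: ∫_2.5^3.5 r(u) du ≈ -114.16667.
R_5 = -125.92.
Error ≈ -114.16667 − (-125.92) ≈ 11.753.

11.753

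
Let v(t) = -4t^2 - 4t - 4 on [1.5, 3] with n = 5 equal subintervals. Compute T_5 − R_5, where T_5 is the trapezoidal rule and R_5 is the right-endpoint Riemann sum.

4.95

T_5 = -51.09.
R_5 = -56.04.
T_5 − R_5 = 4.95.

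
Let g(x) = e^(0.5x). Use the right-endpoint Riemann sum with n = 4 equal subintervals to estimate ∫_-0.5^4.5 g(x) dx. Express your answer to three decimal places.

23.424

Δx = (4.5 − (-0.5))/4 = 1.25.
Right endpoints: 0.75, 2, 3.25, 4.5.
g(0.75) ≈ 1.455, g(2) ≈ 2.718, g(3.25) ≈ 5.078, g(4.5) ≈ 9.488.
Sum = Δx · [g(0.75) + g(2) + g(3.25) + g(4.5)].
Sum ≈ 23.424.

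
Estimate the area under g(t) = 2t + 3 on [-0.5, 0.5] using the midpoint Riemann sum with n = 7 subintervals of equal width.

Δt = (0.5 − (-0.5))/7 = 1/7.
Midpoints: -3/7, -2/7, -1/7, 0, 1/7, 2/7, 3/7.
g(-3/7) = 15/7, g(-2/7) = 17/7, g(-1/7) = 19/7, g(0) = 3, g(1/7) = 23/7, g(2/7) = 25/7, g(3/7) = 27/7.
Sum = Δt · [g(-3/7) + g(-2/7) + g(-1/7) + ...].
Sum = 3.

3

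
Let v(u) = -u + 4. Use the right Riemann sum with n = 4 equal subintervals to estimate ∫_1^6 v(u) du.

Δu = (6 − 1)/4 = 1.25.
Right endpoints: 2.25, 3.5, 4.75, 6.
v(2.25) = 1.75, v(3.5) = 0.5, v(4.75) = -0.75, v(6) = -2.
Sum = Δu · [v(2.25) + v(3.5) + v(4.75) + v(6)].
Sum = -0.625.

-0.625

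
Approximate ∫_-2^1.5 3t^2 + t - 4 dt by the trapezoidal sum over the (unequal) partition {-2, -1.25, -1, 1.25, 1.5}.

Subinterval widths: 0.75, 0.25, 2.25, 0.25.
f(-2) = 6, f(-1.25) = -0.5625, f(-1) = -2, f(1.25) = 1.9375, f(1.5) = 4.25.
On each subinterval the trapezoid contributes (Δt_i/2)·[f(t_{i-1}) + f(t_i)].
Sum = 2.421875.

2.421875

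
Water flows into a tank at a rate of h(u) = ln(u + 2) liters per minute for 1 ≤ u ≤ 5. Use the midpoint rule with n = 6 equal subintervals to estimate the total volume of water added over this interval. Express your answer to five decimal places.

6.32905

Δu = (5 − 1)/6 = 2/3.
Midpoints: 4/3, 2, 8/3, 10/3, 4, 14/3.
h(4/3) ≈ 1.20397, h(2) ≈ 1.38629, h(8/3) ≈ 1.54045, h(10/3) ≈ 1.67398, h(4) ≈ 1.79176, h(14/3) ≈ 1.89712.
Sum = Δu · [h(4/3) + h(2) + h(8/3) + ...].
Sum ≈ 6.32905.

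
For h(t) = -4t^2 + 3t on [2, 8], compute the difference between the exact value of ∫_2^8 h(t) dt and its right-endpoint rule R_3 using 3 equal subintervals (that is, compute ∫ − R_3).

Exact integral: ∫_2^8 h(t) dt = -582.
R_3 = -820.
Error = -582 − (-820) = 238.

238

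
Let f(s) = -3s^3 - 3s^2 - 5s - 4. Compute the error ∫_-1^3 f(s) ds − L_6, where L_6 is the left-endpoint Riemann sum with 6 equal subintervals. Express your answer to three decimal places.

-39.111

Exact integral: ∫_-1^3 f(s) ds = -124.
L_6 ≈ -84.88889.
Error ≈ -124 − (-84.88889) ≈ -39.111.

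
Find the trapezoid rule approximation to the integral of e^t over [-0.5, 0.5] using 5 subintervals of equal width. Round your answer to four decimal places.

1.0457

Δt = (0.5 − (-0.5))/5 = 0.2.
f(-0.5) ≈ 0.6065, f(-0.3) ≈ 0.7408, f(-0.1) ≈ 0.9048, f(0.1) ≈ 1.1052, f(0.3) ≈ 1.3499, f(0.5) ≈ 1.6487.
T_5 = (Δt/2)·[f(t_0) + 2f(t_1) + ... + 2f(t_{4}) + f(t_5)].
Sum ≈ 1.0457.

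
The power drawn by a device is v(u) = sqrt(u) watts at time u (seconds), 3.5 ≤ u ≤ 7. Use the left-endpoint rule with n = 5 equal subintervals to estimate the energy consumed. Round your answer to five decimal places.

7.70716

Δu = (7 − 3.5)/5 = 0.7.
Left endpoints: 3.5, 4.2, 4.9, 5.6, 6.3.
v(3.5) ≈ 1.87083, v(4.2) ≈ 2.04939, v(4.9) ≈ 2.21359, v(5.6) ≈ 2.36643, v(6.3) ≈ 2.50998.
Sum = Δu · [v(3.5) + v(4.2) + v(4.9) + v(5.6) + v(6.3)].
Sum ≈ 7.70716.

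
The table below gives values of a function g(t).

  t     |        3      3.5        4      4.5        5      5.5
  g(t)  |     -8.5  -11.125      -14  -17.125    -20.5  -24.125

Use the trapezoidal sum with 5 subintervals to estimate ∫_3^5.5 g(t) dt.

Δt = 0.5.
T_5 = (0.5/2)·[(-8.5) + 2·(-11.125) + 2·(-14) + 2·(-17.125) + 2·(-20.5) + (-24.125)] = -39.53125.

-39.53125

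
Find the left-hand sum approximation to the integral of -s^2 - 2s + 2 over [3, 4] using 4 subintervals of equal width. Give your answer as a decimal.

Δs = (4 − 3)/4 = 0.25.
Left endpoints: 3, 3.25, 3.5, 3.75.
f(3) = -13, f(3.25) = -15.0625, f(3.5) = -17.25, f(3.75) = -19.5625.
Sum = Δs · [f(3) + f(3.25) + f(3.5) + f(3.75)].
Sum = -16.21875.

-16.21875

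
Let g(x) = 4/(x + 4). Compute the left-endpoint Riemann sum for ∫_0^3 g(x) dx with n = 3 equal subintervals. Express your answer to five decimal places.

2.46667

Δx = (3 − 0)/3 = 1.
Left endpoints: 0, 1, 2.
g(0) = 1, g(1) = 0.8, g(2) = 2/3.
Sum = Δx · [g(0) + g(1) + g(2)].
Sum ≈ 2.46667.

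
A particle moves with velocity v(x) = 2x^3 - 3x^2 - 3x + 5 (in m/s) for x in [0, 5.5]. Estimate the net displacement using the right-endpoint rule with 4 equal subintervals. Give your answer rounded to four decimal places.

Δx = (5.5 − 0)/4 = 1.375.
Right endpoints: 1.375, 2.75, 4.125, 5.5.
v(1.375) = 0.40234375, v(2.75) = 15.65625, v(4.125) = 81.95703125, v(5.5) = 230.5.
Sum = Δx · [v(1.375) + v(2.75) + v(4.125) + v(5.5)].
Sum ≈ 451.7090.

451.7090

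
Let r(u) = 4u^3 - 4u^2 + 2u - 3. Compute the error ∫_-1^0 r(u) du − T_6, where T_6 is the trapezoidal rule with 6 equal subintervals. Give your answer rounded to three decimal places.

Exact integral: ∫_-1^0 r(u) du ≈ -6.33333.
T_6 ≈ -6.37963.
Error ≈ -6.33333 − (-6.37963) ≈ 0.046.

0.046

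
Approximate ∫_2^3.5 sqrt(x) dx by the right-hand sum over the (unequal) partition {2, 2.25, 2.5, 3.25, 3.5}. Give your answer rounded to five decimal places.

2.59007

Subinterval widths: 0.25, 0.25, 0.75, 0.25.
Right endpoints: 2.25, 2.5, 3.25, 3.5.
f(2.25) ≈ 1.50000, f(2.5) ≈ 1.58114, f(3.25) ≈ 1.80278, f(3.5) ≈ 1.87083.
Sum = Σ Δx_i · f(x_i).
Sum ≈ 2.59007.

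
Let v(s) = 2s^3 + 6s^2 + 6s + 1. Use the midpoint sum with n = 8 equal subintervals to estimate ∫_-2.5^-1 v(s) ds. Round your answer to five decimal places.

-4.01147

Δs = (-1 − (-2.5))/8 = 0.1875.
Midpoints: -2.40625, -2.21875, -2.03125, -1.84375, -1.65625, -1.46875, -1.28125, -1.09375.
v(-2.40625) = -107509/16384, v(-2.21875) = -75703/16384, v(-2.03125) = -52321/16384, v(-1.84375) = -36067/16384, v(-1.65625) = -25645/16384, v(-1.46875) = -19759/16384, v(-1.28125) = -17113/16384, v(-1.09375) = -16411/16384.
Sum = Δs · [v(-2.40625) + v(-2.21875) + v(-2.03125) + ...].
Sum ≈ -4.01147.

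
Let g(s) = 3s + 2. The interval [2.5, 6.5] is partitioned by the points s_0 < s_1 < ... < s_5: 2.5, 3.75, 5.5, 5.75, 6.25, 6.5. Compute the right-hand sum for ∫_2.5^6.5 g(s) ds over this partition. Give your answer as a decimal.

Subinterval widths: 1.25, 1.75, 0.25, 0.5, 0.25.
Right endpoints: 3.75, 5.5, 5.75, 6.25, 6.5.
g(3.75) = 13.25, g(5.5) = 18.5, g(5.75) = 19.25, g(6.25) = 20.75, g(6.5) = 21.5.
Sum = Σ Δs_i · g(s_i).
Sum = 69.5.

69.5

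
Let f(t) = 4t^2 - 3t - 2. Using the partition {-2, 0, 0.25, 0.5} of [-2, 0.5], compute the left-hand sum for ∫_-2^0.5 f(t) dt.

38.875

Subinterval widths: 2, 0.25, 0.25.
Left endpoints: -2, 0, 0.25.
f(-2) = 20, f(0) = -2, f(0.25) = -2.5.
Sum = Σ Δt_i · f(t_i).
Sum = 38.875.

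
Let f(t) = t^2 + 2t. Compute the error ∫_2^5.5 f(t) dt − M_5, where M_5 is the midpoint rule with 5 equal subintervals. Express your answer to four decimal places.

Exact integral: ∫_2^5.5 f(t) dt ≈ 79.041667.
M_5 = 78.89875.
Error ≈ 79.041667 − 78.89875 ≈ 0.1429.

0.1429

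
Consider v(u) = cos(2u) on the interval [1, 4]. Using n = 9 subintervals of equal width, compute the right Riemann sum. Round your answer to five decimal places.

0.08364

Δu = (4 − 1)/9 = 1/3.
Right endpoints: 4/3, 5/3, 2, 7/3, 8/3, 3, 10/3, 11/3, 4.
v(4/3) ≈ -0.88933, v(5/3) ≈ -0.98167, v(2) ≈ -0.65364, v(7/3) ≈ -0.04571, v(8/3) ≈ 0.58180, v(3) ≈ 0.96017, v(10/3) ≈ 0.92737, v(11/3) ≈ 0.49744, v(4) ≈ -0.14550.
Sum = Δu · [v(4/3) + v(5/3) + v(2) + ...].
Sum ≈ 0.08364.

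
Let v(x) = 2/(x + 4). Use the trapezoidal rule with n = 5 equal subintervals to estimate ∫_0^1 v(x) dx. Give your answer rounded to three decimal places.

Δx = (1 − 0)/5 = 0.2.
v(0) = 0.5, v(0.2) = 10/21, v(0.4) = 5/11, v(0.6) = 10/23, v(0.8) = 5/12, v(1) = 0.4.
T_5 = (Δx/2)·[v(x_0) + 2v(x_1) + ... + 2v(x_{4}) + v(x_5)].
Sum ≈ 0.446.

0.446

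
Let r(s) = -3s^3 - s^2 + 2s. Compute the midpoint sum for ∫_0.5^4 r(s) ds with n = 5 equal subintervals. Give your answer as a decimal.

-194.4578125

Δs = (4 − 0.5)/5 = 0.7.
Midpoints: 0.85, 1.55, 2.25, 2.95, 3.65.
r(0.85) = -0.864875, r(1.55) = -10.474125, r(2.25) = -34.734375, r(2.95) = -79.819625, r(3.65) = -151.903875.
Sum = Δs · [r(0.85) + r(1.55) + r(2.25) + r(2.95) + r(3.65)].
Sum = -194.4578125.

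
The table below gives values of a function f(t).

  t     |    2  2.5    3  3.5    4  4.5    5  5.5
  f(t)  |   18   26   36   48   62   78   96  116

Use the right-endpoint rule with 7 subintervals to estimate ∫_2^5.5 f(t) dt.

Δt = 0.5.
Sum = 0.5·[26 + 36 + 48 + 62 + 78 + 96 + 116] = 231.

231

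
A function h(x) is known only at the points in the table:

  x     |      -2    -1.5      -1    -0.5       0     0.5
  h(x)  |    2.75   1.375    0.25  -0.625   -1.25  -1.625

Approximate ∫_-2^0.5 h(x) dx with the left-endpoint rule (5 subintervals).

Δx = 0.5.
Sum = 0.5·[2.75 + 1.375 + 0.25 + (-0.625) + (-1.25)] = 1.25.

1.25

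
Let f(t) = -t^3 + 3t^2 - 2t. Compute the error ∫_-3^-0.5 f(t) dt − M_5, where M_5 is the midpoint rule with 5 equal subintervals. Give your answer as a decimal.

Exact integral: ∫_-3^-0.5 f(t) dt = 55.859375.
M_5 = 55.4296875.
Error = 55.859375 − 55.4296875 = 0.4296875.

0.4296875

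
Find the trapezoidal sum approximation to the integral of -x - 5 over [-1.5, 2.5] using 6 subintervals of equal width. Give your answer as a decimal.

-22

Δx = (2.5 − (-1.5))/6 = 2/3.
f(-1.5) = -3.5, f(-5/6) = -25/6, f(-1/6) = -29/6, f(0.5) = -5.5, f(7/6) = -37/6, f(11/6) = -41/6, f(2.5) = -7.5.
T_6 = (Δx/2)·[f(x_0) + 2f(x_1) + ... + 2f(x_{5}) + f(x_6)].
Sum = -22.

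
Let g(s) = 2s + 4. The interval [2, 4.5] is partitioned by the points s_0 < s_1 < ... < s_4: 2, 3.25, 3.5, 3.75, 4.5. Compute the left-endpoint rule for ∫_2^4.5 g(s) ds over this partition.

Subinterval widths: 1.25, 0.25, 0.25, 0.75.
Left endpoints: 2, 3.25, 3.5, 3.75.
g(2) = 8, g(3.25) = 10.5, g(3.5) = 11, g(3.75) = 11.5.
Sum = Σ Δs_i · g(s_i).
Sum = 24.

24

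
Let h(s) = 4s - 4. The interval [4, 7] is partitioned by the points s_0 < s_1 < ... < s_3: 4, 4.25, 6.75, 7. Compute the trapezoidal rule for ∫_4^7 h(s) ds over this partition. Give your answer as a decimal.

54

Subinterval widths: 0.25, 2.5, 0.25.
h(4) = 12, h(4.25) = 13, h(6.75) = 23, h(7) = 24.
On each subinterval the trapezoid contributes (Δs_i/2)·[h(s_{i-1}) + h(s_i)].
Sum = 54.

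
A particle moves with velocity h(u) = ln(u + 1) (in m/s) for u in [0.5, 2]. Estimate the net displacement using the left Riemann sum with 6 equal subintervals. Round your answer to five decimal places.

1.09926

Δu = (2 − 0.5)/6 = 0.25.
Left endpoints: 0.5, 0.75, 1, 1.25, 1.5, 1.75.
h(0.5) ≈ 0.40547, h(0.75) ≈ 0.55962, h(1) ≈ 0.69315, h(1.25) ≈ 0.81093, h(1.5) ≈ 0.91629, h(1.75) ≈ 1.01160.
Sum = Δu · [h(0.5) + h(0.75) + h(1) + ...].
Sum ≈ 1.09926.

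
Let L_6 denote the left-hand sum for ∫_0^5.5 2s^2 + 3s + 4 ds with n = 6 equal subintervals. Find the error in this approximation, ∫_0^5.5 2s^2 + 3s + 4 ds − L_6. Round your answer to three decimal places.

Exact integral: ∫_0^5.5 f(s) ds ≈ 178.29167.
L_6 ≈ 144.54051.
Error ≈ 178.29167 − 144.54051 ≈ 33.751.

33.751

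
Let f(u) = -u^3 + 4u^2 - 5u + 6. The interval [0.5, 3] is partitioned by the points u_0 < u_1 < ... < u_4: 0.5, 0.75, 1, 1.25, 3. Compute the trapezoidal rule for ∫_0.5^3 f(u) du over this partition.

6.61328125

Subinterval widths: 0.25, 0.25, 0.25, 1.75.
f(0.5) = 4.375, f(0.75) = 4.078125, f(1) = 4, f(1.25) = 4.046875, f(3) = 0.
On each subinterval the trapezoid contributes (Δu_i/2)·[f(u_{i-1}) + f(u_i)].
Sum = 6.61328125.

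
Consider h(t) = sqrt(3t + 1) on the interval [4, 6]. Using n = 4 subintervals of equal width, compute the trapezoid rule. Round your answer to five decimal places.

7.98671

Δt = (6 − 4)/4 = 0.5.
h(4) ≈ 3.60555, h(4.5) ≈ 3.80789, h(5) ≈ 4.00000, h(5.5) ≈ 4.18330, h(6) ≈ 4.35890.
T_4 = (Δt/2)·[h(t_0) + 2h(t_1) + 2h(t_2) + 2h(t_3) + h(t_4)].
Sum ≈ 7.98671.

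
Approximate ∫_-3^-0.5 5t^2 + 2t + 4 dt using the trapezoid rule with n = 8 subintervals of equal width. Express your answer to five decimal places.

46.24512

Δt = (-0.5 − (-3))/8 = 0.3125.
f(-3) = 43, f(-2.6875) = 34.73828125, f(-2.375) = 27.453125, f(-2.0625) = 21.14453125, f(-1.75) = 15.8125, f(-1.4375) = 11.45703125, f(-1.125) = 8.078125, f(-0.8125) = 5.67578125, f(-0.5) = 4.25.
T_8 = (Δt/2)·[f(t_0) + 2f(t_1) + ... + 2f(t_{7}) + f(t_8)].
Sum ≈ 46.24512.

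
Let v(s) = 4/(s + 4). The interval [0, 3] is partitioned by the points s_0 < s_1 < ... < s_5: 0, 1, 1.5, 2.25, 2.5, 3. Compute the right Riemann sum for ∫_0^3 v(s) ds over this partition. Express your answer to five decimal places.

2.08320

Subinterval widths: 1, 0.5, 0.75, 0.25, 0.5.
Right endpoints: 1, 1.5, 2.25, 2.5, 3.
v(1) = 0.8, v(1.5) = 8/11, v(2.25) = 0.64, v(2.5) = 8/13, v(3) = 4/7.
Sum = Σ Δs_i · v(s_i).
Sum ≈ 2.08320.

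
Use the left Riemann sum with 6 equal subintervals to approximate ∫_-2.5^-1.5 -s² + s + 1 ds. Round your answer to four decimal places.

Δs = (-1.5 − (-2.5))/6 = 1/6.
Left endpoints: -2.5, -7/3, -13/6, -2, -11/6, -5/3.
f(-2.5) = -7.75, f(-7/3) = -61/9, f(-13/6) = -211/36, f(-2) = -5, f(-11/6) = -151/36, f(-5/3) = -31/9.
Sum = Δs · [f(-2.5) + f(-7/3) + f(-13/6) + ...].
Sum ≈ -5.5046.

-5.5046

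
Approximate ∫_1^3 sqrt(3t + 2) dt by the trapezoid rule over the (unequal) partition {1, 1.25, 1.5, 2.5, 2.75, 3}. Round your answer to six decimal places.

Subinterval widths: 0.25, 0.25, 1, 0.25, 0.25.
f(1) ≈ 2.236068, f(1.25) ≈ 2.397916, f(1.5) ≈ 2.549510, f(2.5) ≈ 3.082207, f(2.75) ≈ 3.201562, f(3) ≈ 3.316625.
On each subinterval the trapezoid contributes (Δt_i/2)·[f(t_{i-1}) + f(t_i)].
Sum ≈ 5.613779.

5.613779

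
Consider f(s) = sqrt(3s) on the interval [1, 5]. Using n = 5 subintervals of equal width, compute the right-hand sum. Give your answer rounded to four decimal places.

Δs = (5 − 1)/5 = 0.8.
Right endpoints: 1.8, 2.6, 3.4, 4.2, 5.
f(1.8) ≈ 2.3238, f(2.6) ≈ 2.7928, f(3.4) ≈ 3.1937, f(4.2) ≈ 3.5496, f(5) ≈ 3.8730.
Sum = Δs · [f(1.8) + f(2.6) + f(3.4) + f(4.2) + f(5)].
Sum ≈ 12.5864.

12.5864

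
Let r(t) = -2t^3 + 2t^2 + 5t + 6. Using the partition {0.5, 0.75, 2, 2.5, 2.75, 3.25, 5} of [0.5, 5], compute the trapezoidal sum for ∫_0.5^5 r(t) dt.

-163.3125

Subinterval widths: 0.25, 1.25, 0.5, 0.25, 0.5, 1.75.
r(0.5) = 8.75, r(0.75) = 10.03125, r(2) = 8, r(2.5) = -0.25, r(2.75) = -6.71875, r(3.25) = -25.28125, r(5) = -169.
On each subinterval the trapezoid contributes (Δt_i/2)·[r(t_{i-1}) + r(t_i)].
Sum = -163.3125.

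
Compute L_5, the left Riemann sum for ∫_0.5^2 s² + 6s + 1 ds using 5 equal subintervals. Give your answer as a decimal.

13.485

Δs = (2 − 0.5)/5 = 0.3.
Left endpoints: 0.5, 0.8, 1.1, 1.4, 1.7.
f(0.5) = 4.25, f(0.8) = 6.44, f(1.1) = 8.81, f(1.4) = 11.36, f(1.7) = 14.09.
Sum = Δs · [f(0.5) + f(0.8) + f(1.1) + f(1.4) + f(1.7)].
Sum = 13.485.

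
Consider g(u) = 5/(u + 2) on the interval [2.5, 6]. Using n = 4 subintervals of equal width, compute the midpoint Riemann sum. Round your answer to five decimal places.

Δu = (6 − 2.5)/4 = 0.875.
Midpoints: 2.9375, 3.8125, 4.6875, 5.5625.
g(2.9375) = 80/79, g(3.8125) = 80/93, g(4.6875) = 80/107, g(5.5625) = 80/121.
Sum = Δu · [g(2.9375) + g(3.8125) + g(4.6875) + g(5.5625)].
Sum ≈ 2.87148.

2.87148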